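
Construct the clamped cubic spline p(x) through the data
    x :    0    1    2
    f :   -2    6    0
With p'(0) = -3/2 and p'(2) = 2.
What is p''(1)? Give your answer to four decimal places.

Let M_i = p''(x_i). Step sizes h_i = 1, 1; slopes of the chords Δ_i = (y_(i+1) - y_i)/h_i = 8, -6.
  1·M_0 + 4·M_1 + 1·M_2 = 6(Δ_1 - Δ_0) = -84
Clamped end conditions give two more equations: 2h_0·M_0 + h_0·M_1 = 6(Δ_0 - p'(0)) = 57 and h_1·M_1 + 2h_1·M_2 = 6(p'(2) - Δ_1) = 48.
Hence M_0 = 205/4, M_1 = -91/2, M_2 = 187/4.

-45.5000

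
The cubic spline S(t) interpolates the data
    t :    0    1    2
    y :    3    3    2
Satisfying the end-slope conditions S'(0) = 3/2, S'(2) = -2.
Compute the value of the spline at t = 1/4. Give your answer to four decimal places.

3.2402

Write M_i for S''(x_i). With h_i = 1, 1 and divided differences Δ_i = 0, -1, the continuity of S' gives the tridiagonal system
  1·M_0 + 4·M_1 + 1·M_2 = 6(Δ_1 - Δ_0) = -6
Clamped end conditions give two more equations: 2h_0·M_0 + h_0·M_1 = 6(Δ_0 - S'(0)) = -9 and h_1·M_1 + 2h_1·M_2 = 6(S'(2) - Δ_1) = -6.
Hence M_0 = -19/4, M_1 = 1/2, M_2 = -13/4.
On [0, 1], S(t) = 3 + 3/2·t - 19/8·t² + 7/8·t³.
With t = 1/4: S(1/4) = 1659/512.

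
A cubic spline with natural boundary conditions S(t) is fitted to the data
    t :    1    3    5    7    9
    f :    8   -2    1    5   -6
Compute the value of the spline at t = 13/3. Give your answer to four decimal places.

-1.0899

Write M_i for S''(x_i). With h_i = 2, 2, 2, 2 and divided differences Δ_i = -5, 3/2, 2, -11/2, the continuity of S' gives the tridiagonal system
  2·M_0 + 8·M_1 + 2·M_2 = 6(Δ_1 - Δ_0) = 39
  2·M_1 + 8·M_2 + 2·M_3 = 6(Δ_2 - Δ_1) = 3
  2·M_2 + 8·M_3 + 2·M_4 = 6(Δ_3 - Δ_2) = -45
Natural end conditions: M_0 = M_4 = 0.
Forward elimination and back-substitution give M_0 = 0, M_1 = 33/7, M_2 = 9/14, M_3 = -81/14, M_4 = 0.
On [3, 5], S(t) = -2 - 13/7·(t - 3) + 33/14·(t - 3)² - 19/56·(t - 3)³.
With (t - 3) = 4/3: S(13/3) = -206/189.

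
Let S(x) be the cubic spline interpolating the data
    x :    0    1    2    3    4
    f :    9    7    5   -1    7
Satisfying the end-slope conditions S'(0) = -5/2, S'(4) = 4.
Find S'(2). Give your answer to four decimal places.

-6.3214

Put σ_i = S'' at the i-th knot. Here h = (1, 1, 1, 1) and Δ = (-2, -2, -6, 8), so the interior equations h_(i-1)·σ_(i-1) + 2(h_(i-1)+h_i)·σ_i + h_i·σ_(i+1) = 6(Δ_i − Δ_(i-1)) read
  1·σ_0 + 4·σ_1 + 1·σ_2 = 6(Δ_1 - Δ_0) = 0
  1·σ_1 + 4·σ_2 + 1·σ_3 = 6(Δ_2 - Δ_1) = -24
  1·σ_2 + 4·σ_3 + 1·σ_4 = 6(Δ_3 - Δ_2) = 84
Clamped end conditions give two more equations: 2h_0·σ_0 + h_0·σ_1 = 6(Δ_0 - S'(0)) = 3 and h_3·σ_3 + 2h_3·σ_4 = 6(S'(4) - Δ_3) = -24.
Solving: σ_0 = -23/56, σ_1 = 107/28, σ_2 = -119/8, σ_3 = 887/28, σ_4 = -1559/56.
On [2, 3], S'(x) = b_2 + 2c_2·(x - 2) + 3d_2·(x - 2)² with b_2 = Δ_2 - h_2(2σ_2 + σ_3)/6 = -177/28, c_2 = σ_2/2 = -119/16, d_2 = (σ_3 - σ_2)/(6h_2) = 869/112. So S'(2) = -177/28.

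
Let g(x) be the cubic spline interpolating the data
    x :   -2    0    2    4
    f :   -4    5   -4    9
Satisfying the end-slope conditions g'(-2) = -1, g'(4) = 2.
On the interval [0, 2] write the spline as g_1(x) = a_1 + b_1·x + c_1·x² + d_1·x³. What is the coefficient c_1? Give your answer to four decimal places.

Put M_i = g'' at the i-th knot. Here h = (2, 2, 2) and Δ = (9/2, -9/2, 13/2), so the interior equations h_(i-1)·M_(i-1) + 2(h_(i-1)+h_i)·M_i + h_i·M_(i+1) = 6(Δ_i − Δ_(i-1)) read
  2·M_0 + 8·M_1 + 2·M_2 = 6(Δ_1 - Δ_0) = -54
  2·M_1 + 8·M_2 + 2·M_3 = 6(Δ_2 - Δ_1) = 66
Clamped end conditions give two more equations: 2h_0·M_0 + h_0·M_1 = 6(Δ_0 - g'(-2)) = 33 and h_2·M_2 + 2h_2·M_3 = 6(g'(4) - Δ_2) = -27.
Forward elimination and back-substitution give M_0 = 31/2, M_1 = -29/2, M_2 = 31/2, M_3 = -29/2.
On [0, 2], with g_1(x) = a_1 + b_1·x + c_1·x² + d_1·x³: c_1 = M_1/2 = -29/4, d_1 = (M_2 - M_1)/(6h_1) = 5/2, b_1 = Δ_1 - h_1(2M_1 + M_2)/6 = 0.

-7.2500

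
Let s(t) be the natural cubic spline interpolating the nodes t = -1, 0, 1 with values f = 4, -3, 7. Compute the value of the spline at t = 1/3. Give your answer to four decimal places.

Let m_i = s''(x_i). Step sizes h_i = 1, 1; slopes of the chords Δ_i = (y_(i+1) - y_i)/h_i = -7, 10.
  1·m_0 + 4·m_1 + 1·m_2 = 6(Δ_1 - Δ_0) = 102
Natural end conditions: m_0 = m_2 = 0.
Solving the tridiagonal system: m_0 = 0, m_1 = 51/2, m_2 = 0.
On [0, 1], s(t) = -3 + 3/2·t + 51/4·t² - 17/4·t³.
With t = 1/3: s(1/3) = -67/54.

-1.2407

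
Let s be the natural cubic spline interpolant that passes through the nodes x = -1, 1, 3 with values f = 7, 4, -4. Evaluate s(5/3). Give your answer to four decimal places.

With m_i denoting the second derivative at x_i, h_i = 2, 2, and Δ_i = (y_(i+1) − y_i)/h_i = -3/2, -4:
  2·m_0 + 8·m_1 + 2·m_2 = 6(Δ_1 - Δ_0) = -15
Natural end conditions: m_0 = m_2 = 0.
Solving the tridiagonal system: m_0 = 0, m_1 = -15/8, m_2 = 0.
On [1, 3], s(x) = 4 - 11/4·(x - 1) - 15/16·(x - 1)² + 5/32·(x - 1)³.
With (x - 1) = 2/3: s(5/3) = 97/54.

1.7963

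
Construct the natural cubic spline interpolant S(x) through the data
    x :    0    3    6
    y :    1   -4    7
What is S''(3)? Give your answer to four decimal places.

Write σ_i for S''(x_i). With h_i = 3, 3 and divided differences Δ_i = -5/3, 11/3, the continuity of S' gives the tridiagonal system
  3·σ_0 + 12·σ_1 + 3·σ_2 = 6(Δ_1 - Δ_0) = 32
Natural end conditions: σ_0 = σ_2 = 0.
Hence σ_0 = 0, σ_1 = 8/3, σ_2 = 0.

2.6667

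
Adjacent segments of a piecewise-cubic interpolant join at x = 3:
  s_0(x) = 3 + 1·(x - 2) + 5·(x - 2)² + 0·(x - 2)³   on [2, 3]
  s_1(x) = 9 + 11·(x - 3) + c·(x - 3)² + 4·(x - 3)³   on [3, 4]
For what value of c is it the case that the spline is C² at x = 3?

s_0''(x) = 10 + 0·(x - 2), so s_0''(3) = 10. On the right, s_1''(3) = 2c, so c = 5.

5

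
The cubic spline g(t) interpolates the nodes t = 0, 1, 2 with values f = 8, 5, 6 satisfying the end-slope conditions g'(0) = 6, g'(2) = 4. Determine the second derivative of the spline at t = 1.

With M_i denoting the second derivative at x_i, h_i = 1, 1, and Δ_i = (y_(i+1) − y_i)/h_i = -3, 1:
  1·M_0 + 4·M_1 + 1·M_2 = 6(Δ_1 - Δ_0) = 24
Clamped end conditions give two more equations: 2h_0·M_0 + h_0·M_1 = 6(Δ_0 - g'(0)) = -54 and h_1·M_1 + 2h_1·M_2 = 6(g'(2) - Δ_1) = 18.
Hence M_0 = -34, M_1 = 14, M_2 = 2.

14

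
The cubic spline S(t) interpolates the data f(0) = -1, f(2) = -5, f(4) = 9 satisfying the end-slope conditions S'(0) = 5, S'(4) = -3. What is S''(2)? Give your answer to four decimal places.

Put m_i = S'' at the i-th knot. Here h = (2, 2) and Δ = (-2, 7), so the interior equations h_(i-1)·m_(i-1) + 2(h_(i-1)+h_i)·m_i + h_i·m_(i+1) = 6(Δ_i − Δ_(i-1)) read
  2·m_0 + 8·m_1 + 2·m_2 = 6(Δ_1 - Δ_0) = 54
Clamped end conditions give two more equations: 2h_0·m_0 + h_0·m_1 = 6(Δ_0 - S'(0)) = -42 and h_1·m_1 + 2h_1·m_2 = 6(S'(4) - Δ_1) = -60.
Solving the tridiagonal system: m_0 = -77/4, m_1 = 35/2, m_2 = -95/4.

17.5000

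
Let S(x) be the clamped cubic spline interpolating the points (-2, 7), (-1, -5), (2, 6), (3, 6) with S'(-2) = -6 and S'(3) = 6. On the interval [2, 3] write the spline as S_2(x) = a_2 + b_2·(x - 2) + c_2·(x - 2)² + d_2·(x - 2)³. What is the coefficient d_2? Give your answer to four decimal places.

Write M_i for S''(x_i). With h_i = 1, 3, 1 and divided differences Δ_i = -12, 11/3, 0, the continuity of S' gives the tridiagonal system
  1·M_0 + 8·M_1 + 3·M_2 = 6(Δ_1 - Δ_0) = 94
  3·M_1 + 8·M_2 + 1·M_3 = 6(Δ_2 - Δ_1) = -22
Clamped end conditions give two more equations: 2h_0·M_0 + h_0·M_1 = 6(Δ_0 - S'(-2)) = -36 and h_2·M_2 + 2h_2·M_3 = 6(S'(3) - Δ_2) = 36.
Solving the tridiagonal system: M_0 = -1774/63, M_1 = 1280/63, M_2 = -848/63, M_3 = 1558/63.
On [2, 3], with S_2(x) = a_2 + b_2·(x - 2) + c_2·(x - 2)² + d_2·(x - 2)³: c_2 = M_2/2 = -424/63, d_2 = (M_3 - M_2)/(6h_2) = 401/63, b_2 = Δ_2 - h_2(2M_2 + M_3)/6 = 23/63.

6.3651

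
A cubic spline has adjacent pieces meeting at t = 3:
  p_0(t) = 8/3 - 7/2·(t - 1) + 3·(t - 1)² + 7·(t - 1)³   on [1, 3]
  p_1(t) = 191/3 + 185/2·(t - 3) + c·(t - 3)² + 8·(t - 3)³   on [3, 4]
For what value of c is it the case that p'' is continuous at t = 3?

45

p_0''(t) = 6 + 42·(t - 1), so p_0''(3) = 90. On the right, p_1''(3) = 2c, so c = 45.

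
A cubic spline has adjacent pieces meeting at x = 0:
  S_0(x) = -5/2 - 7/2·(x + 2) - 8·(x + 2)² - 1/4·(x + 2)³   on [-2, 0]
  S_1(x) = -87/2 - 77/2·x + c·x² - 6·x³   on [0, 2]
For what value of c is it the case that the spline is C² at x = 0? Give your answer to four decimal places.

-9.5000

S_0''(x) = -16 - 3/2·(x + 2), so S_0''(0) = -19. On the right, S_1''(0) = 2c, so c = -19/2.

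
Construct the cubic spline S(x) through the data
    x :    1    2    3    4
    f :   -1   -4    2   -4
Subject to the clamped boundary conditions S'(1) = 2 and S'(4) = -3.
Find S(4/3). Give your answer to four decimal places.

-1.6049

Put M_i = S'' at the i-th knot. Here h = (1, 1, 1) and Δ = (-3, 6, -6), so the interior equations h_(i-1)·M_(i-1) + 2(h_(i-1)+h_i)·M_i + h_i·M_(i+1) = 6(Δ_i − Δ_(i-1)) read
  1·M_0 + 4·M_1 + 1·M_2 = 6(Δ_1 - Δ_0) = 54
  1·M_1 + 4·M_2 + 1·M_3 = 6(Δ_2 - Δ_1) = -72
Clamped end conditions give two more equations: 2h_0·M_0 + h_0·M_1 = 6(Δ_0 - S'(1)) = -30 and h_2·M_2 + 2h_2·M_3 = 6(S'(4) - Δ_2) = 18.
Forward elimination and back-substitution give M_0 = -88/3, M_1 = 86/3, M_2 = -94/3, M_3 = 74/3.
On [1, 2], S(x) = -1 + 2·(x - 1) - 44/3·(x - 1)² + 29/3·(x - 1)³.
With (x - 1) = 1/3: S(4/3) = -130/81.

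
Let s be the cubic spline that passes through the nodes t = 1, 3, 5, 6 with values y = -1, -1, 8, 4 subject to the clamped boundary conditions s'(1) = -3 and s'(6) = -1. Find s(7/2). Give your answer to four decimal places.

Write m_i for s''(x_i). With h_i = 2, 2, 1 and divided differences Δ_i = 0, 9/2, -4, the continuity of s' gives the tridiagonal system
  2·m_0 + 8·m_1 + 2·m_2 = 6(Δ_1 - Δ_0) = 27
  2·m_1 + 6·m_2 + 1·m_3 = 6(Δ_2 - Δ_1) = -51
Clamped end conditions give two more equations: 2h_0·m_0 + h_0·m_1 = 6(Δ_0 - s'(1)) = 18 and h_2·m_2 + 2h_2·m_3 = 6(s'(6) - Δ_2) = 18.
Hence m_0 = 61/46, m_1 = 146/23, m_2 = -304/23, m_3 = 359/23.
On [3, 5], s(t) = -1 + 215/46·(t - 3) + 73/23·(t - 3)² - 75/46·(t - 3)³.
With (t - 3) = 1/2: s(7/2) = 709/368.

1.9266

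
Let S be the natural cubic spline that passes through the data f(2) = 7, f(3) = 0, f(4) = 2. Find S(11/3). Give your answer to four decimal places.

0.6667

Let M_i = S''(x_i). Step sizes h_i = 1, 1; slopes of the chords Δ_i = (y_(i+1) - y_i)/h_i = -7, 2.
  1·M_0 + 4·M_1 + 1·M_2 = 6(Δ_1 - Δ_0) = 54
Natural end conditions: M_0 = M_2 = 0.
Solving the tridiagonal system: M_0 = 0, M_1 = 27/2, M_2 = 0.
On [3, 4], S(x) = 0 - 5/2·(x - 3) + 27/4·(x - 3)² - 9/4·(x - 3)³.
With (x - 3) = 2/3: S(11/3) = 2/3.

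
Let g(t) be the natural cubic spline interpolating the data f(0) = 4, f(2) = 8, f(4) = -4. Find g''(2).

Write M_i for g''(x_i). With h_i = 2, 2 and divided differences Δ_i = 2, -6, the continuity of g' gives the tridiagonal system
  2·M_0 + 8·M_1 + 2·M_2 = 6(Δ_1 - Δ_0) = -48
Natural end conditions: M_0 = M_2 = 0.
Solving: M_0 = 0, M_1 = -6, M_2 = 0.

-6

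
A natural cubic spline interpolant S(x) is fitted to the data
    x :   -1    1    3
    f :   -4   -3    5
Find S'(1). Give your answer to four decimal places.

2.2500

With M_i denoting the second derivative at x_i, h_i = 2, 2, and Δ_i = (y_(i+1) − y_i)/h_i = 1/2, 4:
  2·M_0 + 8·M_1 + 2·M_2 = 6(Δ_1 - Δ_0) = 21
Natural end conditions: M_0 = M_2 = 0.
Forward elimination and back-substitution give M_0 = 0, M_1 = 21/8, M_2 = 0.
On [1, 3], S'(x) = b_1 + 2c_1·(x - 1) + 3d_1·(x - 1)² with b_1 = Δ_1 - h_1(2M_1 + M_2)/6 = 9/4, c_1 = M_1/2 = 21/16, d_1 = (M_2 - M_1)/(6h_1) = -7/32. So S'(1) = 9/4.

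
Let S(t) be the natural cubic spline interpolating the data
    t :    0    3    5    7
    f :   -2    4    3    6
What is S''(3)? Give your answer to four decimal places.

With M_i denoting the second derivative at x_i, h_i = 3, 2, 2, and Δ_i = (y_(i+1) − y_i)/h_i = 2, -1/2, 3/2:
  3·M_0 + 10·M_1 + 2·M_2 = 6(Δ_1 - Δ_0) = -15
  2·M_1 + 8·M_2 + 2·M_3 = 6(Δ_2 - Δ_1) = 12
Natural end conditions: M_0 = M_3 = 0.
Hence M_0 = 0, M_1 = -36/19, M_2 = 75/38, M_3 = 0.

-1.8947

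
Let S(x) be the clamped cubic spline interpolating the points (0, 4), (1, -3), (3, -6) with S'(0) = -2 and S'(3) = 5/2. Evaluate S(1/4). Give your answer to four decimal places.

2.9766

Write σ_i for S''(x_i). With h_i = 1, 2 and divided differences Δ_i = -7, -3/2, the continuity of S' gives the tridiagonal system
  1·σ_0 + 6·σ_1 + 2·σ_2 = 6(Δ_1 - Δ_0) = 33
Clamped end conditions give two more equations: 2h_0·σ_0 + h_0·σ_1 = 6(Δ_0 - S'(0)) = -30 and h_1·σ_1 + 2h_1·σ_2 = 6(S'(3) - Δ_1) = 24.
Forward elimination and back-substitution give σ_0 = -19, σ_1 = 8, σ_2 = 2.
On [0, 1], S(x) = 4 - 2·x - 19/2·x² + 9/2·x³.
With x = 1/4: S(1/4) = 381/128.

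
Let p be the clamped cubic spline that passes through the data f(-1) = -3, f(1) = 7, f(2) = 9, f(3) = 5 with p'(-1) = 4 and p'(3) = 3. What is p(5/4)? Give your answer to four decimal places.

Let M_i = p''(x_i). Step sizes h_i = 2, 1, 1; slopes of the chords Δ_i = (y_(i+1) - y_i)/h_i = 5, 2, -4.
  2·M_0 + 6·M_1 + 1·M_2 = 6(Δ_1 - Δ_0) = -18
  1·M_1 + 4·M_2 + 1·M_3 = 6(Δ_2 - Δ_1) = -36
Clamped end conditions give two more equations: 2h_0·M_0 + h_0·M_1 = 6(Δ_0 - p'(-1)) = 6 and h_2·M_2 + 2h_2·M_3 = 6(p'(3) - Δ_2) = 42.
Forward elimination and back-substitution give M_0 = 2, M_1 = -1, M_2 = -16, M_3 = 29.
On [1, 2], p(x) = 7 + 5·(x - 1) - 1/2·(x - 1)² - 5/2·(x - 1)³.
With (x - 1) = 1/4: p(5/4) = 1047/128.

8.1797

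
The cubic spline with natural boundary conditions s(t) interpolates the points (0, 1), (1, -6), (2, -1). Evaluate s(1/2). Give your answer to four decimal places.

-3.6250

With M_i denoting the second derivative at x_i, h_i = 1, 1, and Δ_i = (y_(i+1) − y_i)/h_i = -7, 5:
  1·M_0 + 4·M_1 + 1·M_2 = 6(Δ_1 - Δ_0) = 72
Natural end conditions: M_0 = M_2 = 0.
Solving: M_0 = 0, M_1 = 18, M_2 = 0.
On [0, 1], s(t) = 1 - 10·t + 0·t² + 3·t³.
With t = 1/2: s(1/2) = -29/8.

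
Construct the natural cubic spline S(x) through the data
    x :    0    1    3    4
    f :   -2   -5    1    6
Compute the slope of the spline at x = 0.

-4

With M_i denoting the second derivative at x_i, h_i = 1, 2, 1, and Δ_i = (y_(i+1) − y_i)/h_i = -3, 3, 5:
  1·M_0 + 6·M_1 + 2·M_2 = 6(Δ_1 - Δ_0) = 36
  2·M_1 + 6·M_2 + 1·M_3 = 6(Δ_2 - Δ_1) = 12
Natural end conditions: M_0 = M_3 = 0.
Solving: M_0 = 0, M_1 = 6, M_2 = 0, M_3 = 0.
On [0, 1], S'(x) = b_0 + 2c_0·x + 3d_0·x² with b_0 = Δ_0 - h_0(2M_0 + M_1)/6 = -4, c_0 = M_0/2 = 0, d_0 = (M_1 - M_0)/(6h_0) = 1. So S'(0) = -4.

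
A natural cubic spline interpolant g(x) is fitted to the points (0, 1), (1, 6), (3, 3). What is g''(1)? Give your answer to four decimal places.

-6.5000

Put M_i = g'' at the i-th knot. Here h = (1, 2) and Δ = (5, -3/2), so the interior equations h_(i-1)·M_(i-1) + 2(h_(i-1)+h_i)·M_i + h_i·M_(i+1) = 6(Δ_i − Δ_(i-1)) read
  1·M_0 + 6·M_1 + 2·M_2 = 6(Δ_1 - Δ_0) = -39
Natural end conditions: M_0 = M_2 = 0.
Forward elimination and back-substitution give M_0 = 0, M_1 = -13/2, M_2 = 0.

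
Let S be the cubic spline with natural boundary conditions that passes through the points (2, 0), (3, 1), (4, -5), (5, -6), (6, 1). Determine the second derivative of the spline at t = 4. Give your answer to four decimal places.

With σ_i denoting the second derivative at x_i, h_i = 1, 1, 1, 1, and Δ_i = (y_(i+1) − y_i)/h_i = 1, -6, -1, 7:
  1·σ_0 + 4·σ_1 + 1·σ_2 = 6(Δ_1 - Δ_0) = -42
  1·σ_1 + 4·σ_2 + 1·σ_3 = 6(Δ_2 - Δ_1) = 30
  1·σ_2 + 4·σ_3 + 1·σ_4 = 6(Δ_3 - Δ_2) = 48
Natural end conditions: σ_0 = σ_4 = 0.
Hence σ_0 = 0, σ_1 = -351/28, σ_2 = 57/7, σ_3 = 279/28, σ_4 = 0.

8.1429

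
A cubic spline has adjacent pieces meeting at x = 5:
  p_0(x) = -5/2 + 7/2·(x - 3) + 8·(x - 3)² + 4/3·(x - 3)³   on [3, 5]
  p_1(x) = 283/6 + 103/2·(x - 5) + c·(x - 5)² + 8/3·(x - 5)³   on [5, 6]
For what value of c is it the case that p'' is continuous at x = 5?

16

p_0''(x) = 16 + 8·(x - 3), so p_0''(5) = 32. On the right, p_1''(5) = 2c, so c = 16.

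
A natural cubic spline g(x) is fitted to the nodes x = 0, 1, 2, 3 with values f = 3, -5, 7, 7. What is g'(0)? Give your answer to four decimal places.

-14.1333

Let M_i = g''(x_i). Step sizes h_i = 1, 1, 1; slopes of the chords Δ_i = (y_(i+1) - y_i)/h_i = -8, 12, 0.
  1·M_0 + 4·M_1 + 1·M_2 = 6(Δ_1 - Δ_0) = 120
  1·M_1 + 4·M_2 + 1·M_3 = 6(Δ_2 - Δ_1) = -72
Natural end conditions: M_0 = M_3 = 0.
Hence M_0 = 0, M_1 = 184/5, M_2 = -136/5, M_3 = 0.
On [0, 1], g'(x) = b_0 + 2c_0·x + 3d_0·x² with b_0 = Δ_0 - h_0(2M_0 + M_1)/6 = -212/15, c_0 = M_0/2 = 0, d_0 = (M_1 - M_0)/(6h_0) = 92/15. So g'(0) = -212/15.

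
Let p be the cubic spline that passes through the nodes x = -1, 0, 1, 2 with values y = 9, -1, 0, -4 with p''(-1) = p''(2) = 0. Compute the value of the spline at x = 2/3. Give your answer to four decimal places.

Let M_i = p''(x_i). Step sizes h_i = 1, 1, 1; slopes of the chords Δ_i = (y_(i+1) - y_i)/h_i = -10, 1, -4.
  1·M_0 + 4·M_1 + 1·M_2 = 6(Δ_1 - Δ_0) = 66
  1·M_1 + 4·M_2 + 1·M_3 = 6(Δ_2 - Δ_1) = -30
Natural end conditions: M_0 = M_3 = 0.
Solving: M_0 = 0, M_1 = 98/5, M_2 = -62/5, M_3 = 0.
On [0, 1], p(x) = -1 - 52/15·x + 49/5·x² - 16/3·x³.
With x = 2/3: p(2/3) = -217/405.

-0.5358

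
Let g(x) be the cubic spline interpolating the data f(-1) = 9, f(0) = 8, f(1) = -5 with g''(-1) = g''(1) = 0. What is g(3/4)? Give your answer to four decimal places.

With M_i denoting the second derivative at x_i, h_i = 1, 1, and Δ_i = (y_(i+1) − y_i)/h_i = -1, -13:
  1·M_0 + 4·M_1 + 1·M_2 = 6(Δ_1 - Δ_0) = -72
Natural end conditions: M_0 = M_2 = 0.
Hence M_0 = 0, M_1 = -18, M_2 = 0.
On [0, 1], g(x) = 8 - 7·x - 9·x² + 3·x³.
With x = 3/4: g(3/4) = -67/64.

-1.0469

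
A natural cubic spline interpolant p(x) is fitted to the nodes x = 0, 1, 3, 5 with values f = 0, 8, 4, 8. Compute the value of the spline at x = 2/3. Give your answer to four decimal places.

6.0741

With M_i denoting the second derivative at x_i, h_i = 1, 2, 2, and Δ_i = (y_(i+1) − y_i)/h_i = 8, -2, 2:
  1·M_0 + 6·M_1 + 2·M_2 = 6(Δ_1 - Δ_0) = -60
  2·M_1 + 8·M_2 + 2·M_3 = 6(Δ_2 - Δ_1) = 24
Natural end conditions: M_0 = M_3 = 0.
Hence M_0 = 0, M_1 = -12, M_2 = 6, M_3 = 0.
On [0, 1], p(x) = 0 + 10·x + 0·x² - 2·x³.
With x = 2/3: p(2/3) = 164/27.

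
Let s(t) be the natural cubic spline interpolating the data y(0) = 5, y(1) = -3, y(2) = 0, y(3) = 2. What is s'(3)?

1

Write m_i for s''(x_i). With h_i = 1, 1, 1 and divided differences Δ_i = -8, 3, 2, the continuity of s' gives the tridiagonal system
  1·m_0 + 4·m_1 + 1·m_2 = 6(Δ_1 - Δ_0) = 66
  1·m_1 + 4·m_2 + 1·m_3 = 6(Δ_2 - Δ_1) = -6
Natural end conditions: m_0 = m_3 = 0.
Forward elimination and back-substitution give m_0 = 0, m_1 = 18, m_2 = -6, m_3 = 0.
On [2, 3], s'(t) = b_2 + 2c_2·(t - 2) + 3d_2·(t - 2)² with b_2 = Δ_2 - h_2(2m_2 + m_3)/6 = 4, c_2 = m_2/2 = -3, d_2 = (m_3 - m_2)/(6h_2) = 1. So s'(3) = 1.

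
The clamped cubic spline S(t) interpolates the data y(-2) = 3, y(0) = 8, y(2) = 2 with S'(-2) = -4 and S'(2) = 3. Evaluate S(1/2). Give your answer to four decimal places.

6.7461

With m_i denoting the second derivative at x_i, h_i = 2, 2, and Δ_i = (y_(i+1) − y_i)/h_i = 5/2, -3:
  2·m_0 + 8·m_1 + 2·m_2 = 6(Δ_1 - Δ_0) = -33
Clamped end conditions give two more equations: 2h_0·m_0 + h_0·m_1 = 6(Δ_0 - S'(-2)) = 39 and h_1·m_1 + 2h_1·m_2 = 6(S'(2) - Δ_1) = 36.
Solving: m_0 = 125/8, m_1 = -47/4, m_2 = 119/8.
On [0, 2], S(t) = 8 - 1/8·t - 47/8·t² + 71/32·t³.
With t = 1/2: S(1/2) = 1727/256.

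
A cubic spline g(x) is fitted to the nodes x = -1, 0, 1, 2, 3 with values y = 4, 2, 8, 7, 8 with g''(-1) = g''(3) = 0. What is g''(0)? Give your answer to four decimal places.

16.0714

Write σ_i for g''(x_i). With h_i = 1, 1, 1, 1 and divided differences Δ_i = -2, 6, -1, 1, the continuity of g' gives the tridiagonal system
  1·σ_0 + 4·σ_1 + 1·σ_2 = 6(Δ_1 - Δ_0) = 48
  1·σ_1 + 4·σ_2 + 1·σ_3 = 6(Δ_2 - Δ_1) = -42
  1·σ_2 + 4·σ_3 + 1·σ_4 = 6(Δ_3 - Δ_2) = 12
Natural end conditions: σ_0 = σ_4 = 0.
Solving: σ_0 = 0, σ_1 = 225/14, σ_2 = -114/7, σ_3 = 99/14, σ_4 = 0.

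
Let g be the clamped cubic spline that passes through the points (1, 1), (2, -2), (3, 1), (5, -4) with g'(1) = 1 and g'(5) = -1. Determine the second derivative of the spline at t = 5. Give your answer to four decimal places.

With M_i denoting the second derivative at x_i, h_i = 1, 1, 2, and Δ_i = (y_(i+1) − y_i)/h_i = -3, 3, -5/2:
  1·M_0 + 4·M_1 + 1·M_2 = 6(Δ_1 - Δ_0) = 36
  1·M_1 + 6·M_2 + 2·M_3 = 6(Δ_2 - Δ_1) = -33
Clamped end conditions give two more equations: 2h_0·M_0 + h_0·M_1 = 6(Δ_0 - g'(1)) = -24 and h_2·M_2 + 2h_2·M_3 = 6(g'(5) - Δ_2) = 9.
Solving: M_0 = -449/22, M_1 = 185/11, M_2 = -239/22, M_3 = 169/22.

7.6818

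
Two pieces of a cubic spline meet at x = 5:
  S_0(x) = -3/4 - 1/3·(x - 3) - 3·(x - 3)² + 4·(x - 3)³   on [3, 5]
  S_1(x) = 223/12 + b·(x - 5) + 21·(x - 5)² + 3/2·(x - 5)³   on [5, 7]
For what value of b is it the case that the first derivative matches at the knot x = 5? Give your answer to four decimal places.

35.6667

S_0'(x) = -1/3 - 6·(x - 3) + 12·(x - 3)², so S_0'(5) = 107/3. On the right, S_1'(5) = b, so b = 107/3.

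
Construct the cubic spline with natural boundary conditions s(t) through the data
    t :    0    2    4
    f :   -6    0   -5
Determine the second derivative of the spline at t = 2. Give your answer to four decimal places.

Put σ_i = s'' at the i-th knot. Here h = (2, 2) and Δ = (3, -5/2), so the interior equations h_(i-1)·σ_(i-1) + 2(h_(i-1)+h_i)·σ_i + h_i·σ_(i+1) = 6(Δ_i − Δ_(i-1)) read
  2·σ_0 + 8·σ_1 + 2·σ_2 = 6(Δ_1 - Δ_0) = -33
Natural end conditions: σ_0 = σ_2 = 0.
Forward elimination and back-substitution give σ_0 = 0, σ_1 = -33/8, σ_2 = 0.

-4.1250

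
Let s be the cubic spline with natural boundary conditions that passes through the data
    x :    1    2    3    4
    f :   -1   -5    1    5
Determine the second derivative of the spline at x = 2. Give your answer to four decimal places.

Let σ_i = s''(x_i). Step sizes h_i = 1, 1, 1; slopes of the chords Δ_i = (y_(i+1) - y_i)/h_i = -4, 6, 4.
  1·σ_0 + 4·σ_1 + 1·σ_2 = 6(Δ_1 - Δ_0) = 60
  1·σ_1 + 4·σ_2 + 1·σ_3 = 6(Δ_2 - Δ_1) = -12
Natural end conditions: σ_0 = σ_3 = 0.
Solving the tridiagonal system: σ_0 = 0, σ_1 = 84/5, σ_2 = -36/5, σ_3 = 0.

16.8000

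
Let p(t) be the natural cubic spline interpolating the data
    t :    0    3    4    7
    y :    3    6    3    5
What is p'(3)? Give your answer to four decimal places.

Put M_i = p'' at the i-th knot. Here h = (3, 1, 3) and Δ = (1, -3, 2/3), so the interior equations h_(i-1)·M_(i-1) + 2(h_(i-1)+h_i)·M_i + h_i·M_(i+1) = 6(Δ_i − Δ_(i-1)) read
  3·M_0 + 8·M_1 + 1·M_2 = 6(Δ_1 - Δ_0) = -24
  1·M_1 + 8·M_2 + 3·M_3 = 6(Δ_2 - Δ_1) = 22
Natural end conditions: M_0 = M_3 = 0.
Hence M_0 = 0, M_1 = -214/63, M_2 = 200/63, M_3 = 0.
On [3, 4], p'(t) = b_1 + 2c_1·(t - 3) + 3d_1·(t - 3)² with b_1 = Δ_1 - h_1(2M_1 + M_2)/6 = -151/63, c_1 = M_1/2 = -107/63, d_1 = (M_2 - M_1)/(6h_1) = 23/21. So p'(3) = -151/63.

-2.3968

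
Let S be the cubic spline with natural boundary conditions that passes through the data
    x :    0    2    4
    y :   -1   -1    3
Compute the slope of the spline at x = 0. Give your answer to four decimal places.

-0.5000

Let m_i = S''(x_i). Step sizes h_i = 2, 2; slopes of the chords Δ_i = (y_(i+1) - y_i)/h_i = 0, 2.
  2·m_0 + 8·m_1 + 2·m_2 = 6(Δ_1 - Δ_0) = 12
Natural end conditions: m_0 = m_2 = 0.
Forward elimination and back-substitution give m_0 = 0, m_1 = 3/2, m_2 = 0.
On [0, 2], S'(x) = b_0 + 2c_0·x + 3d_0·x² with b_0 = Δ_0 - h_0(2m_0 + m_1)/6 = -1/2, c_0 = m_0/2 = 0, d_0 = (m_1 - m_0)/(6h_0) = 1/8. So S'(0) = -1/2.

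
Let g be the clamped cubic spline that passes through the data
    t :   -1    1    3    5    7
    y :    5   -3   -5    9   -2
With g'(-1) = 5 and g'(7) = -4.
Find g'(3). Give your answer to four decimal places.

5.9643

Put m_i = g'' at the i-th knot. Here h = (2, 2, 2, 2) and Δ = (-4, -1, 7, -11/2), so the interior equations h_(i-1)·m_(i-1) + 2(h_(i-1)+h_i)·m_i + h_i·m_(i+1) = 6(Δ_i − Δ_(i-1)) read
  2·m_0 + 8·m_1 + 2·m_2 = 6(Δ_1 - Δ_0) = 18
  2·m_1 + 8·m_2 + 2·m_3 = 6(Δ_2 - Δ_1) = 48
  2·m_2 + 8·m_3 + 2·m_4 = 6(Δ_3 - Δ_2) = -75
Clamped end conditions give two more equations: 2h_0·m_0 + h_0·m_1 = 6(Δ_0 - g'(-1)) = -54 and h_3·m_3 + 2h_3·m_4 = 6(g'(7) - Δ_3) = 9.
Solving the tridiagonal system: m_0 = -1737/112, m_1 = 225/56, m_2 = 135/16, m_3 = -771/56, m_4 = 1023/112.
On [3, 5], g'(t) = b_2 + 2c_2·(t - 3) + 3d_2·(t - 3)² with b_2 = Δ_2 - h_2(2m_2 + m_3)/6 = 167/28, c_2 = m_2/2 = 135/32, d_2 = (m_3 - m_2)/(6h_2) = -829/448. So g'(3) = 167/28.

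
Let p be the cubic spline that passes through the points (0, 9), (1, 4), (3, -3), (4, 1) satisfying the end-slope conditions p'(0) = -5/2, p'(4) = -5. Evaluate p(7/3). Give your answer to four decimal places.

Let M_i = p''(x_i). Step sizes h_i = 1, 2, 1; slopes of the chords Δ_i = (y_(i+1) - y_i)/h_i = -5, -7/2, 4.
  1·M_0 + 6·M_1 + 2·M_2 = 6(Δ_1 - Δ_0) = 9
  2·M_1 + 6·M_2 + 1·M_3 = 6(Δ_2 - Δ_1) = 45
Clamped end conditions give two more equations: 2h_0·M_0 + h_0·M_1 = 6(Δ_0 - p'(0)) = -15 and h_2·M_2 + 2h_2·M_3 = 6(p'(4) - Δ_2) = -54.
Forward elimination and back-substitution give M_0 = -227/35, M_1 = -71/35, M_2 = 484/35, M_3 = -1187/35.
On [1, 3], p(x) = 4 - 473/70·(x - 1) - 71/70·(x - 1)² + 37/28·(x - 1)³.
With (x - 1) = 4/3: p(7/3) = -3478/945.

-3.6804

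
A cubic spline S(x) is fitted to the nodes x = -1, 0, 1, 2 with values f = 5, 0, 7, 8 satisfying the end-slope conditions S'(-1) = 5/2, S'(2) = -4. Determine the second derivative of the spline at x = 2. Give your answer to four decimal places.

Let M_i = S''(x_i). Step sizes h_i = 1, 1, 1; slopes of the chords Δ_i = (y_(i+1) - y_i)/h_i = -5, 7, 1.
  1·M_0 + 4·M_1 + 1·M_2 = 6(Δ_1 - Δ_0) = 72
  1·M_1 + 4·M_2 + 1·M_3 = 6(Δ_2 - Δ_1) = -36
Clamped end conditions give two more equations: 2h_0·M_0 + h_0·M_1 = 6(Δ_0 - S'(-1)) = -45 and h_2·M_2 + 2h_2·M_3 = 6(S'(2) - Δ_2) = -30.
Solving: M_0 = -572/15, M_1 = 469/15, M_2 = -224/15, M_3 = -113/15.

-7.5333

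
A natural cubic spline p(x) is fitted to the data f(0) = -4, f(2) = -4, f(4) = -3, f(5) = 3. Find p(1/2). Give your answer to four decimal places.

-3.8295

Let M_i = p''(x_i). Step sizes h_i = 2, 2, 1; slopes of the chords Δ_i = (y_(i+1) - y_i)/h_i = 0, 1/2, 6.
  2·M_0 + 8·M_1 + 2·M_2 = 6(Δ_1 - Δ_0) = 3
  2·M_1 + 6·M_2 + 1·M_3 = 6(Δ_2 - Δ_1) = 33
Natural end conditions: M_0 = M_3 = 0.
Solving the tridiagonal system: M_0 = 0, M_1 = -12/11, M_2 = 129/22, M_3 = 0.
On [0, 2], p(x) = -4 + 4/11·x + 0·x² - 1/11·x³.
With x = 1/2: p(1/2) = -337/88.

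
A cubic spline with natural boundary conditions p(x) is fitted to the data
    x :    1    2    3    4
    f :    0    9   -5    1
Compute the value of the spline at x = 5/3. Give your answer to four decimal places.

8.7654

Write M_i for p''(x_i). With h_i = 1, 1, 1 and divided differences Δ_i = 9, -14, 6, the continuity of p' gives the tridiagonal system
  1·M_0 + 4·M_1 + 1·M_2 = 6(Δ_1 - Δ_0) = -138
  1·M_1 + 4·M_2 + 1·M_3 = 6(Δ_2 - Δ_1) = 120
Natural end conditions: M_0 = M_3 = 0.
Forward elimination and back-substitution give M_0 = 0, M_1 = -224/5, M_2 = 206/5, M_3 = 0.
On [1, 2], p(x) = 0 + 247/15·(x - 1) + 0·(x - 1)² - 112/15·(x - 1)³.
With (x - 1) = 2/3: p(5/3) = 710/81.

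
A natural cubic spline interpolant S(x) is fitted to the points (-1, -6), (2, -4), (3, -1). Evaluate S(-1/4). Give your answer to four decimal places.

Write σ_i for S''(x_i). With h_i = 3, 1 and divided differences Δ_i = 2/3, 3, the continuity of S' gives the tridiagonal system
  3·σ_0 + 8·σ_1 + 1·σ_2 = 6(Δ_1 - Δ_0) = 14
Natural end conditions: σ_0 = σ_2 = 0.
Solving the tridiagonal system: σ_0 = 0, σ_1 = 7/4, σ_2 = 0.
On [-1, 2], S(x) = -6 - 5/24·(x + 1) + 0·(x + 1)² + 7/72·(x + 1)³.
With (x + 1) = 3/4: S(-1/4) = -3131/512.

-6.1152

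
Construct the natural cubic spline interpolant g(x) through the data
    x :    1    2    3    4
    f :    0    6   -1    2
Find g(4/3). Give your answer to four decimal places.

3.2247

Let σ_i = g''(x_i). Step sizes h_i = 1, 1, 1; slopes of the chords Δ_i = (y_(i+1) - y_i)/h_i = 6, -7, 3.
  1·σ_0 + 4·σ_1 + 1·σ_2 = 6(Δ_1 - Δ_0) = -78
  1·σ_1 + 4·σ_2 + 1·σ_3 = 6(Δ_2 - Δ_1) = 60
Natural end conditions: σ_0 = σ_3 = 0.
Solving the tridiagonal system: σ_0 = 0, σ_1 = -124/5, σ_2 = 106/5, σ_3 = 0.
On [1, 2], g(x) = 0 + 152/15·(x - 1) + 0·(x - 1)² - 62/15·(x - 1)³.
With (x - 1) = 1/3: g(4/3) = 1306/405.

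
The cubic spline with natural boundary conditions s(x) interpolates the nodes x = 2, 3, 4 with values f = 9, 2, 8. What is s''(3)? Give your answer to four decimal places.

Write M_i for s''(x_i). With h_i = 1, 1 and divided differences Δ_i = -7, 6, the continuity of s' gives the tridiagonal system
  1·M_0 + 4·M_1 + 1·M_2 = 6(Δ_1 - Δ_0) = 78
Natural end conditions: M_0 = M_2 = 0.
Solving: M_0 = 0, M_1 = 39/2, M_2 = 0.

19.5000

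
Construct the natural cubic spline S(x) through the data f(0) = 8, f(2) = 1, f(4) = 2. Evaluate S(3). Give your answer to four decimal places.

Let σ_i = S''(x_i). Step sizes h_i = 2, 2; slopes of the chords Δ_i = (y_(i+1) - y_i)/h_i = -7/2, 1/2.
  2·σ_0 + 8·σ_1 + 2·σ_2 = 6(Δ_1 - Δ_0) = 24
Natural end conditions: σ_0 = σ_2 = 0.
Hence σ_0 = 0, σ_1 = 3, σ_2 = 0.
On [2, 4], S(x) = 1 - 3/2·(x - 2) + 3/2·(x - 2)² - 1/4·(x - 2)³.
With (x - 2) = 1: S(3) = 3/4.

0.7500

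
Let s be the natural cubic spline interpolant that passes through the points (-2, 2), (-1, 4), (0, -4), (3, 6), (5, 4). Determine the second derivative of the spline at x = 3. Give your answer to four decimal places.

-6.5766

Write σ_i for s''(x_i). With h_i = 1, 1, 3, 2 and divided differences Δ_i = 2, -8, 10/3, -1, the continuity of s' gives the tridiagonal system
  1·σ_0 + 4·σ_1 + 1·σ_2 = 6(Δ_1 - Δ_0) = -60
  1·σ_1 + 8·σ_2 + 3·σ_3 = 6(Δ_2 - Δ_1) = 68
  3·σ_2 + 10·σ_3 + 2·σ_4 = 6(Δ_3 - Δ_2) = -26
Natural end conditions: σ_0 = σ_4 = 0.
Forward elimination and back-substitution give σ_0 = 0, σ_1 = -2509/137, σ_2 = 1816/137, σ_3 = -901/137, σ_4 = 0.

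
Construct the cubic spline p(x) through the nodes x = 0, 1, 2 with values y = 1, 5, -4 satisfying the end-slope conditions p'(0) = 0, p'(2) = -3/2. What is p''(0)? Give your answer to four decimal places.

30.7500

With M_i denoting the second derivative at x_i, h_i = 1, 1, and Δ_i = (y_(i+1) − y_i)/h_i = 4, -9:
  1·M_0 + 4·M_1 + 1·M_2 = 6(Δ_1 - Δ_0) = -78
Clamped end conditions give two more equations: 2h_0·M_0 + h_0·M_1 = 6(Δ_0 - p'(0)) = 24 and h_1·M_1 + 2h_1·M_2 = 6(p'(2) - Δ_1) = 45.
Hence M_0 = 123/4, M_1 = -75/2, M_2 = 165/4.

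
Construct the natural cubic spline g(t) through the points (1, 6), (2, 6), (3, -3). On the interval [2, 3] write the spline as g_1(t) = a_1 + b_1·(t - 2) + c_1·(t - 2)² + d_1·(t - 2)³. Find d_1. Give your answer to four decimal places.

Write M_i for g''(x_i). With h_i = 1, 1 and divided differences Δ_i = 0, -9, the continuity of g' gives the tridiagonal system
  1·M_0 + 4·M_1 + 1·M_2 = 6(Δ_1 - Δ_0) = -54
Natural end conditions: M_0 = M_2 = 0.
Forward elimination and back-substitution give M_0 = 0, M_1 = -27/2, M_2 = 0.
On [2, 3], with g_1(t) = a_1 + b_1·(t - 2) + c_1·(t - 2)² + d_1·(t - 2)³: c_1 = M_1/2 = -27/4, d_1 = (M_2 - M_1)/(6h_1) = 9/4, b_1 = Δ_1 - h_1(2M_1 + M_2)/6 = -9/2.

2.2500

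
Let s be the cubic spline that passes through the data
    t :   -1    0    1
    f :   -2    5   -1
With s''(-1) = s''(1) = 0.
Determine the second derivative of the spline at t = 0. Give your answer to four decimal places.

-19.5000

With m_i denoting the second derivative at x_i, h_i = 1, 1, and Δ_i = (y_(i+1) − y_i)/h_i = 7, -6:
  1·m_0 + 4·m_1 + 1·m_2 = 6(Δ_1 - Δ_0) = -78
Natural end conditions: m_0 = m_2 = 0.
Solving: m_0 = 0, m_1 = -39/2, m_2 = 0.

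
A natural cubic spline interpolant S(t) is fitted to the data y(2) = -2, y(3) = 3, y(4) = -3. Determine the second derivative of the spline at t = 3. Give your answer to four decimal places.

Write M_i for S''(x_i). With h_i = 1, 1 and divided differences Δ_i = 5, -6, the continuity of S' gives the tridiagonal system
  1·M_0 + 4·M_1 + 1·M_2 = 6(Δ_1 - Δ_0) = -66
Natural end conditions: M_0 = M_2 = 0.
Hence M_0 = 0, M_1 = -33/2, M_2 = 0.

-16.5000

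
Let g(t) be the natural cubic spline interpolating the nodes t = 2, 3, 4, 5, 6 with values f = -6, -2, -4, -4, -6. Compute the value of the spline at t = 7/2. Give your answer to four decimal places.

-2.7589

Put M_i = g'' at the i-th knot. Here h = (1, 1, 1, 1) and Δ = (4, -2, 0, -2), so the interior equations h_(i-1)·M_(i-1) + 2(h_(i-1)+h_i)·M_i + h_i·M_(i+1) = 6(Δ_i − Δ_(i-1)) read
  1·M_0 + 4·M_1 + 1·M_2 = 6(Δ_1 - Δ_0) = -36
  1·M_1 + 4·M_2 + 1·M_3 = 6(Δ_2 - Δ_1) = 12
  1·M_2 + 4·M_3 + 1·M_4 = 6(Δ_3 - Δ_2) = -12
Natural end conditions: M_0 = M_4 = 0.
Solving: M_0 = 0, M_1 = -75/7, M_2 = 48/7, M_3 = -33/7, M_4 = 0.
On [3, 4], g(t) = -2 + 3/7·(t - 3) - 75/14·(t - 3)² + 41/14·(t - 3)³.
With (t - 3) = 1/2: g(7/2) = -309/112.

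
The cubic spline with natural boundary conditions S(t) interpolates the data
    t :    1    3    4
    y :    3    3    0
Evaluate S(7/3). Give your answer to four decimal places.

3.7407

Put M_i = S'' at the i-th knot. Here h = (2, 1) and Δ = (0, -3), so the interior equations h_(i-1)·M_(i-1) + 2(h_(i-1)+h_i)·M_i + h_i·M_(i+1) = 6(Δ_i − Δ_(i-1)) read
  2·M_0 + 6·M_1 + 1·M_2 = 6(Δ_1 - Δ_0) = -18
Natural end conditions: M_0 = M_2 = 0.
Solving the tridiagonal system: M_0 = 0, M_1 = -3, M_2 = 0.
On [1, 3], S(t) = 3 + 1·(t - 1) + 0·(t - 1)² - 1/4·(t - 1)³.
With (t - 1) = 4/3: S(7/3) = 101/27.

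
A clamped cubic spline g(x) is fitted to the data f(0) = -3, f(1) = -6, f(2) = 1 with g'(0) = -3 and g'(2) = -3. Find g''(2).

-45

With M_i denoting the second derivative at x_i, h_i = 1, 1, and Δ_i = (y_(i+1) − y_i)/h_i = -3, 7:
  1·M_0 + 4·M_1 + 1·M_2 = 6(Δ_1 - Δ_0) = 60
Clamped end conditions give two more equations: 2h_0·M_0 + h_0·M_1 = 6(Δ_0 - g'(0)) = 0 and h_1·M_1 + 2h_1·M_2 = 6(g'(2) - Δ_1) = -60.
Solving the tridiagonal system: M_0 = -15, M_1 = 30, M_2 = -45.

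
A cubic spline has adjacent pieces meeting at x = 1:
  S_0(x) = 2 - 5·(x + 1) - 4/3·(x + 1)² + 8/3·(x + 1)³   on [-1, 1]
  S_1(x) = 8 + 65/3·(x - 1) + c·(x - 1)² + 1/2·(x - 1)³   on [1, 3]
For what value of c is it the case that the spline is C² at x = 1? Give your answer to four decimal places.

S_0''(x) = -8/3 + 16·(x + 1), so S_0''(1) = 88/3. On the right, S_1''(1) = 2c, so c = 44/3.

14.6667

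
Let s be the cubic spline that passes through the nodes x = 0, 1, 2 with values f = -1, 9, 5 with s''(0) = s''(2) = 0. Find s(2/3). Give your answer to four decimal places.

Write σ_i for s''(x_i). With h_i = 1, 1 and divided differences Δ_i = 10, -4, the continuity of s' gives the tridiagonal system
  1·σ_0 + 4·σ_1 + 1·σ_2 = 6(Δ_1 - Δ_0) = -84
Natural end conditions: σ_0 = σ_2 = 0.
Solving the tridiagonal system: σ_0 = 0, σ_1 = -21, σ_2 = 0.
On [0, 1], s(x) = -1 + 27/2·x + 0·x² - 7/2·x³.
With x = 2/3: s(2/3) = 188/27.

6.9630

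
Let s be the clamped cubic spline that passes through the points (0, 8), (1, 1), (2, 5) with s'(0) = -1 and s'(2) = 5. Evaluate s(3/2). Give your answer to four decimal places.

1.9688

Write m_i for s''(x_i). With h_i = 1, 1 and divided differences Δ_i = -7, 4, the continuity of s' gives the tridiagonal system
  1·m_0 + 4·m_1 + 1·m_2 = 6(Δ_1 - Δ_0) = 66
Clamped end conditions give two more equations: 2h_0·m_0 + h_0·m_1 = 6(Δ_0 - s'(0)) = -36 and h_1·m_1 + 2h_1·m_2 = 6(s'(2) - Δ_1) = 6.
Solving: m_0 = -63/2, m_1 = 27, m_2 = -21/2.
On [1, 2], s(x) = 1 - 13/4·(x - 1) + 27/2·(x - 1)² - 25/4·(x - 1)³.
With (x - 1) = 1/2: s(3/2) = 63/32.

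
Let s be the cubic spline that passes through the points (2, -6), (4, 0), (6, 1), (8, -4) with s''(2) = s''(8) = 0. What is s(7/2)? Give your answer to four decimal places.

-1.1938

Write m_i for s''(x_i). With h_i = 2, 2, 2 and divided differences Δ_i = 3, 1/2, -5/2, the continuity of s' gives the tridiagonal system
  2·m_0 + 8·m_1 + 2·m_2 = 6(Δ_1 - Δ_0) = -15
  2·m_1 + 8·m_2 + 2·m_3 = 6(Δ_2 - Δ_1) = -18
Natural end conditions: m_0 = m_3 = 0.
Forward elimination and back-substitution give m_0 = 0, m_1 = -7/5, m_2 = -19/10, m_3 = 0.
On [2, 4], s(x) = -6 + 52/15·(x - 2) + 0·(x - 2)² - 7/60·(x - 2)³.
With (x - 2) = 3/2: s(7/2) = -191/160.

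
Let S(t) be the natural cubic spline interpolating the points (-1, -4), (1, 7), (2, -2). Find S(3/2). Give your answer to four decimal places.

Let M_i = S''(x_i). Step sizes h_i = 2, 1; slopes of the chords Δ_i = (y_(i+1) - y_i)/h_i = 11/2, -9.
  2·M_0 + 6·M_1 + 1·M_2 = 6(Δ_1 - Δ_0) = -87
Natural end conditions: M_0 = M_2 = 0.
Solving the tridiagonal system: M_0 = 0, M_1 = -29/2, M_2 = 0.
On [1, 2], S(t) = 7 - 25/6·(t - 1) - 29/4·(t - 1)² + 29/12·(t - 1)³.
With (t - 1) = 1/2: S(3/2) = 109/32.

3.4063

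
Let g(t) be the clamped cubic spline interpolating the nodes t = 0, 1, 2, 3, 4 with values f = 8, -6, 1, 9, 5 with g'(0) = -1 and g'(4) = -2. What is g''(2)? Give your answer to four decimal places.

-5.5000

Write m_i for g''(x_i). With h_i = 1, 1, 1, 1 and divided differences Δ_i = -14, 7, 8, -4, the continuity of g' gives the tridiagonal system
  1·m_0 + 4·m_1 + 1·m_2 = 6(Δ_1 - Δ_0) = 126
  1·m_1 + 4·m_2 + 1·m_3 = 6(Δ_2 - Δ_1) = 6
  1·m_2 + 4·m_3 + 1·m_4 = 6(Δ_3 - Δ_2) = -72
Clamped end conditions give two more equations: 2h_0·m_0 + h_0·m_1 = 6(Δ_0 - g'(0)) = -78 and h_3·m_3 + 2h_3·m_4 = 6(g'(4) - Δ_3) = 12.
Forward elimination and back-substitution give m_0 = -887/14, m_1 = 341/7, m_2 = -11/2, m_3 = -145/7, m_4 = 229/14.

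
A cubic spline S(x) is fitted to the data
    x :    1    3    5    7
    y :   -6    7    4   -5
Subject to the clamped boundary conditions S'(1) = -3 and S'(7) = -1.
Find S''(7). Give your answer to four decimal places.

Write M_i for S''(x_i). With h_i = 2, 2, 2 and divided differences Δ_i = 13/2, -3/2, -9/2, the continuity of S' gives the tridiagonal system
  2·M_0 + 8·M_1 + 2·M_2 = 6(Δ_1 - Δ_0) = -48
  2·M_1 + 8·M_2 + 2·M_3 = 6(Δ_2 - Δ_1) = -18
Clamped end conditions give two more equations: 2h_0·M_0 + h_0·M_1 = 6(Δ_0 - S'(1)) = 57 and h_2·M_2 + 2h_2·M_3 = 6(S'(7) - Δ_2) = 21.
Solving the tridiagonal system: M_0 = 587/30, M_1 = -319/30, M_2 = -31/30, M_3 = 173/30.

5.7667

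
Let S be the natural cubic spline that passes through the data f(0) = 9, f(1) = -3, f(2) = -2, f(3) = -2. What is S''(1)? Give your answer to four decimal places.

Let M_i = S''(x_i). Step sizes h_i = 1, 1, 1; slopes of the chords Δ_i = (y_(i+1) - y_i)/h_i = -12, 1, 0.
  1·M_0 + 4·M_1 + 1·M_2 = 6(Δ_1 - Δ_0) = 78
  1·M_1 + 4·M_2 + 1·M_3 = 6(Δ_2 - Δ_1) = -6
Natural end conditions: M_0 = M_3 = 0.
Solving the tridiagonal system: M_0 = 0, M_1 = 106/5, M_2 = -34/5, M_3 = 0.

21.2000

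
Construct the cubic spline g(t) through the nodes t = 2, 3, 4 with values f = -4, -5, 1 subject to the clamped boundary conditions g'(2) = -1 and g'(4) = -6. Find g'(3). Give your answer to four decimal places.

Write M_i for g''(x_i). With h_i = 1, 1 and divided differences Δ_i = -1, 6, the continuity of g' gives the tridiagonal system
  1·M_0 + 4·M_1 + 1·M_2 = 6(Δ_1 - Δ_0) = 42
Clamped end conditions give two more equations: 2h_0·M_0 + h_0·M_1 = 6(Δ_0 - g'(2)) = 0 and h_1·M_1 + 2h_1·M_2 = 6(g'(4) - Δ_1) = -72.
Hence M_0 = -13, M_1 = 26, M_2 = -49.
On [3, 4], g'(t) = b_1 + 2c_1·(t - 3) + 3d_1·(t - 3)² with b_1 = Δ_1 - h_1(2M_1 + M_2)/6 = 11/2, c_1 = M_1/2 = 13, d_1 = (M_2 - M_1)/(6h_1) = -25/2. So g'(3) = 11/2.

5.5000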